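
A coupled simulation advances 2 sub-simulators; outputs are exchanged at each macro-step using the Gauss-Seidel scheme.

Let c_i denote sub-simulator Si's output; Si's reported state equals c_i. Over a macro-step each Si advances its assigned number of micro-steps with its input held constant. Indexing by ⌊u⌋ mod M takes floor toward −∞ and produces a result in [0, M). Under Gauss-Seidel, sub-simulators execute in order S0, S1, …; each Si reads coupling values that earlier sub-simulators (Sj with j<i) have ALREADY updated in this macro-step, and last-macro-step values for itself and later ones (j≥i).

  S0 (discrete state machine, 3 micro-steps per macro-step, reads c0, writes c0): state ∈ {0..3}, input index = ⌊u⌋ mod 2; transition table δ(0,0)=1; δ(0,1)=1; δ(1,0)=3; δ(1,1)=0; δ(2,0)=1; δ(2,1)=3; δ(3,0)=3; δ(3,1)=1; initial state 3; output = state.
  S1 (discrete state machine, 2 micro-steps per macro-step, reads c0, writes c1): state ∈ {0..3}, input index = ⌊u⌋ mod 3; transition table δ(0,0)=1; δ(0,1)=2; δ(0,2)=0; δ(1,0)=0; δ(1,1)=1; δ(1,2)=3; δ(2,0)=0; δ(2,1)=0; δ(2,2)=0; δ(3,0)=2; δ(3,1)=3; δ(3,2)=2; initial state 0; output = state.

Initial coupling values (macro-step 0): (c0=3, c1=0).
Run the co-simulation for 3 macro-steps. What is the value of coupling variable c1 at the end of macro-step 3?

c1 at macro-step 3 = 0

macro 1: S0 reads c0=3 → after 3×micro: 1; S1 reads c0=1 → after 2×micro: 0 ⇒ (c0=1, c1=0)
macro 2: S0 reads c0=1 → after 3×micro: 0; S1 reads c0=0 → after 2×micro: 0 ⇒ (c0=0, c1=0)
macro 3: S0 reads c0=0 → after 3×micro: 3; S1 reads c0=3 → after 2×micro: 0 ⇒ (c0=3, c1=0)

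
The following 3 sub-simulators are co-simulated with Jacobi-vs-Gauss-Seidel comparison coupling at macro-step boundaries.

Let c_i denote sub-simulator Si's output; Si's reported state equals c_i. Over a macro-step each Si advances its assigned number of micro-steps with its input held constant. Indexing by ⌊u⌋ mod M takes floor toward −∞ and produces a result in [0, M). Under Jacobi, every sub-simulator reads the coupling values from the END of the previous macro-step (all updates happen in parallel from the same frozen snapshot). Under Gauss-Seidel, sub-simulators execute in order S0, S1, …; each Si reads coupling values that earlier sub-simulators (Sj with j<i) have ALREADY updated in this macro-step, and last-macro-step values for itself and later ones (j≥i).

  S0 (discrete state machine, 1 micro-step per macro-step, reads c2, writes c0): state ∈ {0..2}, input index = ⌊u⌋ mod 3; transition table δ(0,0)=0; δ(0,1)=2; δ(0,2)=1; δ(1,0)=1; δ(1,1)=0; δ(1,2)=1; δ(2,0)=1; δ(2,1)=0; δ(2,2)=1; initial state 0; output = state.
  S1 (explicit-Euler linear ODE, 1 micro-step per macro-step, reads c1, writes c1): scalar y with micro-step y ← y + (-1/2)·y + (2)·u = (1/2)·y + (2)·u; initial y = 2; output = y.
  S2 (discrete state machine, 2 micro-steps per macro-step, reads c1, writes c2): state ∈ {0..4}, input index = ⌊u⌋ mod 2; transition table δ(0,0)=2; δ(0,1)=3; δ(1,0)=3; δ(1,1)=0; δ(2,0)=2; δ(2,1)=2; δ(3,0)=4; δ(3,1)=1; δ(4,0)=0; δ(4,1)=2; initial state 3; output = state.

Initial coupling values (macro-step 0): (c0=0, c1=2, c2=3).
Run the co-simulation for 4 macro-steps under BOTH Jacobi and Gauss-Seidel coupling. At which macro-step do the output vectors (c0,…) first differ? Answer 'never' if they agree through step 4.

[Jacobi] macro 1: S0 reads c2=3 → after 1×micro: 0; S1 reads c1=2 → after 1×micro: 5; S2 reads c1=2 → after 2×micro: 0 ⇒ (c0=0, c1=5, c2=0)
[Jacobi] macro 2: S0 reads c2=0 → after 1×micro: 0; S1 reads c1=5 → after 1×micro: 25/2; S2 reads c1=5 → after 2×micro: 1 ⇒ (c0=0, c1=25/2, c2=1)
[Jacobi] macro 3: S0 reads c2=1 → after 1×micro: 2; S1 reads c1=25/2 → after 1×micro: 125/4; S2 reads c1=25/2 → after 2×micro: 4 ⇒ (c0=2, c1=125/4, c2=4)
[Jacobi] macro 4: S0 reads c2=4 → after 1×micro: 0; S1 reads c1=125/4 → after 1×micro: 625/8; S2 reads c1=125/4 → after 2×micro: 2 ⇒ (c0=0, c1=625/8, c2=2)
[Gauss-Seidel] macro 1: S0 reads c2=3 → after 1×micro: 0; S1 reads c1=2 → after 1×micro: 5; S2 reads c1=5 → after 2×micro: 0 ⇒ (c0=0, c1=5, c2=0)
[Gauss-Seidel] macro 2: S0 reads c2=0 → after 1×micro: 0; S1 reads c1=5 → after 1×micro: 25/2; S2 reads c1=25/2 → after 2×micro: 2 ⇒ (c0=0, c1=25/2, c2=2)
[Gauss-Seidel] macro 3: S0 reads c2=2 → after 1×micro: 1; S1 reads c1=25/2 → after 1×micro: 125/4; S2 reads c1=125/4 → after 2×micro: 2 ⇒ (c0=1, c1=125/4, c2=2)
[Gauss-Seidel] macro 4: S0 reads c2=2 → after 1×micro: 1; S1 reads c1=125/4 → after 1×micro: 625/8; S2 reads c1=625/8 → after 2×micro: 2 ⇒ (c0=1, c1=625/8, c2=2)

first divergence at macro-step: 2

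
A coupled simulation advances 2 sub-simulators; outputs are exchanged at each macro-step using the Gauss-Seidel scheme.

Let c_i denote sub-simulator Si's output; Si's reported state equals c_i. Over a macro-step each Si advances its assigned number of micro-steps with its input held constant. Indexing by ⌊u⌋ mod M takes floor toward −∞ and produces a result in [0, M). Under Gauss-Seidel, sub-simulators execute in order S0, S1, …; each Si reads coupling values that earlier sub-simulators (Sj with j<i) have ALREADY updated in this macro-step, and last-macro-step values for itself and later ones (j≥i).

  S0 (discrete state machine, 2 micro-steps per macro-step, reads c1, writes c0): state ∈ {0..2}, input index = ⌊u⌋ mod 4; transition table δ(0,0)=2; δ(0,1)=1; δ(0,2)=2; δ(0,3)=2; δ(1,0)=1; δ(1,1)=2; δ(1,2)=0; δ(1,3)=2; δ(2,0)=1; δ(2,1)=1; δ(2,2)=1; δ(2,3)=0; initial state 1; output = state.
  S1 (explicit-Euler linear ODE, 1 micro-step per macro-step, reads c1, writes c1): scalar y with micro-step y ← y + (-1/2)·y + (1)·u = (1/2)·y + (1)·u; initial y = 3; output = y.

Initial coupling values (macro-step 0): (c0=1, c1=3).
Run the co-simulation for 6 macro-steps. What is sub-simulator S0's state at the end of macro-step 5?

macro 1: S0 reads c1=3 → after 2×micro: 0; S1 reads c1=3 → after 1×micro: 9/2 ⇒ (c0=0, c1=9/2)
macro 2: S0 reads c1=9/2 → after 2×micro: 1; S1 reads c1=9/2 → after 1×micro: 27/4 ⇒ (c0=1, c1=27/4)
macro 3: S0 reads c1=27/4 → after 2×micro: 2; S1 reads c1=27/4 → after 1×micro: 81/8 ⇒ (c0=2, c1=81/8)
macro 4: S0 reads c1=81/8 → after 2×micro: 0; S1 reads c1=81/8 → after 1×micro: 243/16 ⇒ (c0=0, c1=243/16)
macro 5: S0 reads c1=243/16 → after 2×micro: 0; S1 reads c1=243/16 → after 1×micro: 729/32 ⇒ (c0=0, c1=729/32)
macro 6: S0 reads c1=729/32 → after 2×micro: 1; S1 reads c1=729/32 → after 1×micro: 2187/64 ⇒ (c0=1, c1=2187/64)

S0 state at macro-step 5 = 0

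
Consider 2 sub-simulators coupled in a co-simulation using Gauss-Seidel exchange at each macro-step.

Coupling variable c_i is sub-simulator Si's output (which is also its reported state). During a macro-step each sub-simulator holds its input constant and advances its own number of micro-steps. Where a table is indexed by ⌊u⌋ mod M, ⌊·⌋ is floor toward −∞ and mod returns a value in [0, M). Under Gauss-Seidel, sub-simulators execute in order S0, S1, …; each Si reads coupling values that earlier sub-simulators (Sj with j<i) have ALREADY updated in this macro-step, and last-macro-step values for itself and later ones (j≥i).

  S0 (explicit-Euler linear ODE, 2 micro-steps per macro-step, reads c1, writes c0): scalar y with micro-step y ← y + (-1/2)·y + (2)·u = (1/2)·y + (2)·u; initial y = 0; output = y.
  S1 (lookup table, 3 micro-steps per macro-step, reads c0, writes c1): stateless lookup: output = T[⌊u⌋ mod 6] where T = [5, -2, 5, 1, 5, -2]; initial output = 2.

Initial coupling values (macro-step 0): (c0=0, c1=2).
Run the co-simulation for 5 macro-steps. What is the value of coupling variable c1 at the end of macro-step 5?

macro 1: S0 reads c1=2 → after 2×micro: 6; S1 reads c0=6 → after 3×micro: 5 ⇒ (c0=6, c1=5)
macro 2: S0 reads c1=5 → after 2×micro: 33/2; S1 reads c0=33/2 → after 3×micro: 5 ⇒ (c0=33/2, c1=5)
macro 3: S0 reads c1=5 → after 2×micro: 153/8; S1 reads c0=153/8 → after 3×micro: -2 ⇒ (c0=153/8, c1=-2)
macro 4: S0 reads c1=-2 → after 2×micro: -39/32; S1 reads c0=-39/32 → after 3×micro: 5 ⇒ (c0=-39/32, c1=5)
macro 5: S0 reads c1=5 → after 2×micro: 1881/128; S1 reads c0=1881/128 → after 3×micro: 5 ⇒ (c0=1881/128, c1=5)

c1 at macro-step 5 = 5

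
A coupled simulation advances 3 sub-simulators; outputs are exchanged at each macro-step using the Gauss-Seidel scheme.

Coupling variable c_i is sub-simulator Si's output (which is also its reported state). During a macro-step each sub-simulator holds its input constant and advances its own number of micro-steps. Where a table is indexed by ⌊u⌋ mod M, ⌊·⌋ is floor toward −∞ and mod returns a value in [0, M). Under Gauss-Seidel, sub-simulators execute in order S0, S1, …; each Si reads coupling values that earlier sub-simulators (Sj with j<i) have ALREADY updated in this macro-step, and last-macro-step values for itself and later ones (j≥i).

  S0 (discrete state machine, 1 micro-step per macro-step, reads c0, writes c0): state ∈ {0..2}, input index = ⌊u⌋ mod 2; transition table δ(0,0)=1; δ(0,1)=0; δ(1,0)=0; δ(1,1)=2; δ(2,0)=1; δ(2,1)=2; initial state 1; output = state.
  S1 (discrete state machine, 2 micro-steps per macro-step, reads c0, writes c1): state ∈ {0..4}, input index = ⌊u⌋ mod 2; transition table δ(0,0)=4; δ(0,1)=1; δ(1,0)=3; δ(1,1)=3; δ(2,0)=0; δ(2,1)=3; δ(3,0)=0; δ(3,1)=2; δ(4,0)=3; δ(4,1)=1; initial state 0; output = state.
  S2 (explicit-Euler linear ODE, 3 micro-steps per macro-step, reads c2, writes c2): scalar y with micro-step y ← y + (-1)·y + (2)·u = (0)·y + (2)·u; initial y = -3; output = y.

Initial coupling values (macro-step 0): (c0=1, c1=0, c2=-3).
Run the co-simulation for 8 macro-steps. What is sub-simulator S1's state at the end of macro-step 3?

macro 1: S0 reads c0=1 → after 1×micro: 2; S1 reads c0=2 → after 2×micro: 3; S2 reads c2=-3 → after 3×micro: -6 ⇒ (c0=2, c1=3, c2=-6)
macro 2: S0 reads c0=2 → after 1×micro: 1; S1 reads c0=1 → after 2×micro: 3; S2 reads c2=-6 → after 3×micro: -12 ⇒ (c0=1, c1=3, c2=-12)
macro 3: S0 reads c0=1 → after 1×micro: 2; S1 reads c0=2 → after 2×micro: 4; S2 reads c2=-12 → after 3×micro: -24 ⇒ (c0=2, c1=4, c2=-24)
macro 4: S0 reads c0=2 → after 1×micro: 1; S1 reads c0=1 → after 2×micro: 3; S2 reads c2=-24 → after 3×micro: -48 ⇒ (c0=1, c1=3, c2=-48)
macro 5: S0 reads c0=1 → after 1×micro: 2; S1 reads c0=2 → after 2×micro: 4; S2 reads c2=-48 → after 3×micro: -96 ⇒ (c0=2, c1=4, c2=-96)
macro 6: S0 reads c0=2 → after 1×micro: 1; S1 reads c0=1 → after 2×micro: 3; S2 reads c2=-96 → after 3×micro: -192 ⇒ (c0=1, c1=3, c2=-192)
macro 7: S0 reads c0=1 → after 1×micro: 2; S1 reads c0=2 → after 2×micro: 4; S2 reads c2=-192 → after 3×micro: -384 ⇒ (c0=2, c1=4, c2=-384)
macro 8: S0 reads c0=2 → after 1×micro: 1; S1 reads c0=1 → after 2×micro: 3; S2 reads c2=-384 → after 3×micro: -768 ⇒ (c0=1, c1=3, c2=-768)

S1 state at macro-step 3 = 4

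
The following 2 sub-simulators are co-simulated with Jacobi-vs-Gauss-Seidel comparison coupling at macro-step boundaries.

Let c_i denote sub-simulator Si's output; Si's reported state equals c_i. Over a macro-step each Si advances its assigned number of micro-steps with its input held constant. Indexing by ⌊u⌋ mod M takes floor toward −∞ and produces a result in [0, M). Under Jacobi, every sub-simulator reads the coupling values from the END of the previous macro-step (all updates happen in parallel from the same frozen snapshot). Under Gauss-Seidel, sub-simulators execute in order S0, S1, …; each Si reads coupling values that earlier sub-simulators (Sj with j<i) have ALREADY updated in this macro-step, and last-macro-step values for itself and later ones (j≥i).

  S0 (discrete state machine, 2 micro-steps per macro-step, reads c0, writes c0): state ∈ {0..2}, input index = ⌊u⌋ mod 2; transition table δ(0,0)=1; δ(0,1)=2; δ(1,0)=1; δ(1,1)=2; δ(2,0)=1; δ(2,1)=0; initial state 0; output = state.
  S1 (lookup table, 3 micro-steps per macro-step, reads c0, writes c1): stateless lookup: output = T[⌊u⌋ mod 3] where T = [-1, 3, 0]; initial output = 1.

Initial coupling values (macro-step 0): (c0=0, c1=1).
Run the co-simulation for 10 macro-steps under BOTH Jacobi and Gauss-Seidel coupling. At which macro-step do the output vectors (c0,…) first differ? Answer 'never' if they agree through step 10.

first divergence at macro-step: 1

[Jacobi] macro 1: S0 reads c0=0 → after 2×micro: 1; S1 reads c0=0 → after 3×micro: -1 ⇒ (c0=1, c1=-1)
[Jacobi] macro 2: S0 reads c0=1 → after 2×micro: 0; S1 reads c0=1 → after 3×micro: 3 ⇒ (c0=0, c1=3)
[Jacobi] macro 3: S0 reads c0=0 → after 2×micro: 1; S1 reads c0=0 → after 3×micro: -1 ⇒ (c0=1, c1=-1)
[Jacobi] macro 4: S0 reads c0=1 → after 2×micro: 0; S1 reads c0=1 → after 3×micro: 3 ⇒ (c0=0, c1=3)
[Jacobi] macro 5: S0 reads c0=0 → after 2×micro: 1; S1 reads c0=0 → after 3×micro: -1 ⇒ (c0=1, c1=-1)
[Jacobi] macro 6: S0 reads c0=1 → after 2×micro: 0; S1 reads c0=1 → after 3×micro: 3 ⇒ (c0=0, c1=3)
[Jacobi] macro 7: S0 reads c0=0 → after 2×micro: 1; S1 reads c0=0 → after 3×micro: -1 ⇒ (c0=1, c1=-1)
[Jacobi] macro 8: S0 reads c0=1 → after 2×micro: 0; S1 reads c0=1 → after 3×micro: 3 ⇒ (c0=0, c1=3)
[Jacobi] macro 9: S0 reads c0=0 → after 2×micro: 1; S1 reads c0=0 → after 3×micro: -1 ⇒ (c0=1, c1=-1)
[Jacobi] macro 10: S0 reads c0=1 → after 2×micro: 0; S1 reads c0=1 → after 3×micro: 3 ⇒ (c0=0, c1=3)
[Gauss-Seidel] macro 1: S0 reads c0=0 → after 2×micro: 1; S1 reads c0=1 → after 3×micro: 3 ⇒ (c0=1, c1=3)
[Gauss-Seidel] macro 2: S0 reads c0=1 → after 2×micro: 0; S1 reads c0=0 → after 3×micro: -1 ⇒ (c0=0, c1=-1)
[Gauss-Seidel] macro 3: S0 reads c0=0 → after 2×micro: 1; S1 reads c0=1 → after 3×micro: 3 ⇒ (c0=1, c1=3)
[Gauss-Seidel] macro 4: S0 reads c0=1 → after 2×micro: 0; S1 reads c0=0 → after 3×micro: -1 ⇒ (c0=0, c1=-1)
[Gauss-Seidel] macro 5: S0 reads c0=0 → after 2×micro: 1; S1 reads c0=1 → after 3×micro: 3 ⇒ (c0=1, c1=3)
[Gauss-Seidel] macro 6: S0 reads c0=1 → after 2×micro: 0; S1 reads c0=0 → after 3×micro: -1 ⇒ (c0=0, c1=-1)
[Gauss-Seidel] macro 7: S0 reads c0=0 → after 2×micro: 1; S1 reads c0=1 → after 3×micro: 3 ⇒ (c0=1, c1=3)
[Gauss-Seidel] macro 8: S0 reads c0=1 → after 2×micro: 0; S1 reads c0=0 → after 3×micro: -1 ⇒ (c0=0, c1=-1)
[Gauss-Seidel] macro 9: S0 reads c0=0 → after 2×micro: 1; S1 reads c0=1 → after 3×micro: 3 ⇒ (c0=1, c1=3)
[Gauss-Seidel] macro 10: S0 reads c0=1 → after 2×micro: 0; S1 reads c0=0 → after 3×micro: -1 ⇒ (c0=0, c1=-1)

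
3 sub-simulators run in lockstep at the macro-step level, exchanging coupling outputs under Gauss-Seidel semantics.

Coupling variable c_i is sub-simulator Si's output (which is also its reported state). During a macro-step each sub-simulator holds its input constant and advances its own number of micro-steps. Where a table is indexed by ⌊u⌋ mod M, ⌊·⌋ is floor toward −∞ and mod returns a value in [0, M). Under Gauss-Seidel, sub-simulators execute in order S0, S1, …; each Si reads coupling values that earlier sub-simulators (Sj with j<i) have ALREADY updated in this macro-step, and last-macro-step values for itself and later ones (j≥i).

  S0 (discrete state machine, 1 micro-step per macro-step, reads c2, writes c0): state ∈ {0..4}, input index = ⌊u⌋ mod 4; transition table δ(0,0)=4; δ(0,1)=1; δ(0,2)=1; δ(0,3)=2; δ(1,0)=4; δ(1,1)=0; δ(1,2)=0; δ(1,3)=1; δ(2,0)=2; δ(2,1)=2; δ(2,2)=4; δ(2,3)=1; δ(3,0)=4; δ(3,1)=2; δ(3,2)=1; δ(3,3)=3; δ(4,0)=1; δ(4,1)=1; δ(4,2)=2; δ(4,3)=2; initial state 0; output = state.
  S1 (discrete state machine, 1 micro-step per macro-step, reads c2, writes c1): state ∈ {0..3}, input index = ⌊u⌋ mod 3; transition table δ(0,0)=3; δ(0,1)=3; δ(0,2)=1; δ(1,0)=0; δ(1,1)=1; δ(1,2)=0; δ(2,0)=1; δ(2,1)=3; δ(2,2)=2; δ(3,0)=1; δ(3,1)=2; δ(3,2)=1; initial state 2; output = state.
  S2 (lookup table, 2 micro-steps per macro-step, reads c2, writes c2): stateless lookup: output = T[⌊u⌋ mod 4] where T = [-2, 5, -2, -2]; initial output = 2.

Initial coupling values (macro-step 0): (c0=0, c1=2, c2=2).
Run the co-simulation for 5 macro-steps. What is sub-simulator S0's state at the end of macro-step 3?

macro 1: S0 reads c2=2 → after 1×micro: 1; S1 reads c2=2 → after 1×micro: 2; S2 reads c2=2 → after 2×micro: -2 ⇒ (c0=1, c1=2, c2=-2)
macro 2: S0 reads c2=-2 → after 1×micro: 0; S1 reads c2=-2 → after 1×micro: 3; S2 reads c2=-2 → after 2×micro: -2 ⇒ (c0=0, c1=3, c2=-2)
macro 3: S0 reads c2=-2 → after 1×micro: 1; S1 reads c2=-2 → after 1×micro: 2; S2 reads c2=-2 → after 2×micro: -2 ⇒ (c0=1, c1=2, c2=-2)
macro 4: S0 reads c2=-2 → after 1×micro: 0; S1 reads c2=-2 → after 1×micro: 3; S2 reads c2=-2 → after 2×micro: -2 ⇒ (c0=0, c1=3, c2=-2)
macro 5: S0 reads c2=-2 → after 1×micro: 1; S1 reads c2=-2 → after 1×micro: 2; S2 reads c2=-2 → after 2×micro: -2 ⇒ (c0=1, c1=2, c2=-2)

S0 state at macro-step 3 = 1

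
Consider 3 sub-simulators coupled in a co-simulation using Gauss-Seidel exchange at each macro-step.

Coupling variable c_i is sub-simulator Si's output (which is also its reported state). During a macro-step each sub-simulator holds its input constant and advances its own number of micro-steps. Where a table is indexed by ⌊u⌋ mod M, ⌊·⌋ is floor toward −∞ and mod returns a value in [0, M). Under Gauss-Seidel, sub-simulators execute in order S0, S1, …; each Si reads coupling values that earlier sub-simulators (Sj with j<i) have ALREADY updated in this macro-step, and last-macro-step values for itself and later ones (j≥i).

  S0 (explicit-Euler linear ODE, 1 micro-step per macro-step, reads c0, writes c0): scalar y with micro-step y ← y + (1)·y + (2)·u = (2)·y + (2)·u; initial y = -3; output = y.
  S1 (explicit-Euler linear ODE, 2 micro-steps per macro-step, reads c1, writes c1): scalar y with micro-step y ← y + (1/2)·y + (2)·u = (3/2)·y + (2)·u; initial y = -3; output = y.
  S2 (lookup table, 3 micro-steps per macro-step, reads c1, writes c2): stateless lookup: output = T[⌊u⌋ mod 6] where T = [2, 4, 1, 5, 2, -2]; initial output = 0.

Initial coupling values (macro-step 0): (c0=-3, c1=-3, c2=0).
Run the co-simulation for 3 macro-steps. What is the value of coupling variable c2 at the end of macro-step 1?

c2 at macro-step 1 = 1

macro 1: S0 reads c0=-3 → after 1×micro: -12; S1 reads c1=-3 → after 2×micro: -87/4; S2 reads c1=-87/4 → after 3×micro: 1 ⇒ (c0=-12, c1=-87/4, c2=1)
macro 2: S0 reads c0=-12 → after 1×micro: -48; S1 reads c1=-87/4 → after 2×micro: -2523/16; S2 reads c1=-2523/16 → after 3×micro: 2 ⇒ (c0=-48, c1=-2523/16, c2=2)
macro 3: S0 reads c0=-48 → after 1×micro: -192; S1 reads c1=-2523/16 → after 2×micro: -73167/64; S2 reads c1=-73167/64 → after 3×micro: 1 ⇒ (c0=-192, c1=-73167/64, c2=1)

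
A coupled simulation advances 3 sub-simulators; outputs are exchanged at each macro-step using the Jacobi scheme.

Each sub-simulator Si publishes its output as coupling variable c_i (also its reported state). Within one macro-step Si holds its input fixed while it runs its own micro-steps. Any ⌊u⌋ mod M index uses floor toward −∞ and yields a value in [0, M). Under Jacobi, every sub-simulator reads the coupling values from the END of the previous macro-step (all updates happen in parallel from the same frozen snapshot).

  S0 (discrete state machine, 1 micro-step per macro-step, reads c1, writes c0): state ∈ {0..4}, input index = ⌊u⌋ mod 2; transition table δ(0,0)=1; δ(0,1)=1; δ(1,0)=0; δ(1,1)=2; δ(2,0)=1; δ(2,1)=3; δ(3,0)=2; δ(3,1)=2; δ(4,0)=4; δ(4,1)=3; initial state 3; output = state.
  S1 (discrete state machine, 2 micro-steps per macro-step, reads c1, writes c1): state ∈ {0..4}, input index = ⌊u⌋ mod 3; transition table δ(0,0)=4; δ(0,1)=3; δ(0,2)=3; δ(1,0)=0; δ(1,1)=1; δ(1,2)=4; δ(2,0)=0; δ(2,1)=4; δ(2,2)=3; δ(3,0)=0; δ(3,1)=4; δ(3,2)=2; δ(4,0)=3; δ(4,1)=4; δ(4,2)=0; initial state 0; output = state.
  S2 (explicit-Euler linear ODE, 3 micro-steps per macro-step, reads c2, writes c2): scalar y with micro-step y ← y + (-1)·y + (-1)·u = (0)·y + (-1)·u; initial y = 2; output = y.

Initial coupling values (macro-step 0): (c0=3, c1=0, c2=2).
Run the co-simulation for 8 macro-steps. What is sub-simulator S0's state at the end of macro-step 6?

macro 1: S0 reads c1=0 → after 1×micro: 2; S1 reads c1=0 → after 2×micro: 3; S2 reads c2=2 → after 3×micro: -2 ⇒ (c0=2, c1=3, c2=-2)
macro 2: S0 reads c1=3 → after 1×micro: 3; S1 reads c1=3 → after 2×micro: 4; S2 reads c2=-2 → after 3×micro: 2 ⇒ (c0=3, c1=4, c2=2)
macro 3: S0 reads c1=4 → after 1×micro: 2; S1 reads c1=4 → after 2×micro: 4; S2 reads c2=2 → after 3×micro: -2 ⇒ (c0=2, c1=4, c2=-2)
macro 4: S0 reads c1=4 → after 1×micro: 1; S1 reads c1=4 → after 2×micro: 4; S2 reads c2=-2 → after 3×micro: 2 ⇒ (c0=1, c1=4, c2=2)
macro 5: S0 reads c1=4 → after 1×micro: 0; S1 reads c1=4 → after 2×micro: 4; S2 reads c2=2 → after 3×micro: -2 ⇒ (c0=0, c1=4, c2=-2)
macro 6: S0 reads c1=4 → after 1×micro: 1; S1 reads c1=4 → after 2×micro: 4; S2 reads c2=-2 → after 3×micro: 2 ⇒ (c0=1, c1=4, c2=2)
macro 7: S0 reads c1=4 → after 1×micro: 0; S1 reads c1=4 → after 2×micro: 4; S2 reads c2=2 → after 3×micro: -2 ⇒ (c0=0, c1=4, c2=-2)
macro 8: S0 reads c1=4 → after 1×micro: 1; S1 reads c1=4 → after 2×micro: 4; S2 reads c2=-2 → after 3×micro: 2 ⇒ (c0=1, c1=4, c2=2)

S0 state at macro-step 6 = 1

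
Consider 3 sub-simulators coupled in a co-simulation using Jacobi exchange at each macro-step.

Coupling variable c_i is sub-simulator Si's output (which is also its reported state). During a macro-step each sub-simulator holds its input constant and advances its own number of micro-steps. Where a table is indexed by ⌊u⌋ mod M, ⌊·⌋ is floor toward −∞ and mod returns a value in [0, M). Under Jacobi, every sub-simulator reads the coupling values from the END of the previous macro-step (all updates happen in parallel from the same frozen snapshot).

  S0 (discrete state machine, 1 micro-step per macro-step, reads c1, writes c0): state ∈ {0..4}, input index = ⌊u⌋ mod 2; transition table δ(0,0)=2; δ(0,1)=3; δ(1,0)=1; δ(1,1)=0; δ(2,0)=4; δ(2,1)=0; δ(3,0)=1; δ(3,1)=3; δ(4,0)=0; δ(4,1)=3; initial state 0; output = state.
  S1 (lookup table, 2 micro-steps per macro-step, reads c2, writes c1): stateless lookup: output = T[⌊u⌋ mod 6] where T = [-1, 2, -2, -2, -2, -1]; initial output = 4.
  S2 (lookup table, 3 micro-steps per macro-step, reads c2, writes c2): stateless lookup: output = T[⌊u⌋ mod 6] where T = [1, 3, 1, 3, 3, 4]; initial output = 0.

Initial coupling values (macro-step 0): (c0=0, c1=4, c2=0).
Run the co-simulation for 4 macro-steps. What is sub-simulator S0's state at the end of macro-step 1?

S0 state at macro-step 1 = 2

macro 1: S0 reads c1=4 → after 1×micro: 2; S1 reads c2=0 → after 2×micro: -1; S2 reads c2=0 → after 3×micro: 1 ⇒ (c0=2, c1=-1, c2=1)
macro 2: S0 reads c1=-1 → after 1×micro: 0; S1 reads c2=1 → after 2×micro: 2; S2 reads c2=1 → after 3×micro: 3 ⇒ (c0=0, c1=2, c2=3)
macro 3: S0 reads c1=2 → after 1×micro: 2; S1 reads c2=3 → after 2×micro: -2; S2 reads c2=3 → after 3×micro: 3 ⇒ (c0=2, c1=-2, c2=3)
macro 4: S0 reads c1=-2 → after 1×micro: 4; S1 reads c2=3 → after 2×micro: -2; S2 reads c2=3 → after 3×micro: 3 ⇒ (c0=4, c1=-2, c2=3)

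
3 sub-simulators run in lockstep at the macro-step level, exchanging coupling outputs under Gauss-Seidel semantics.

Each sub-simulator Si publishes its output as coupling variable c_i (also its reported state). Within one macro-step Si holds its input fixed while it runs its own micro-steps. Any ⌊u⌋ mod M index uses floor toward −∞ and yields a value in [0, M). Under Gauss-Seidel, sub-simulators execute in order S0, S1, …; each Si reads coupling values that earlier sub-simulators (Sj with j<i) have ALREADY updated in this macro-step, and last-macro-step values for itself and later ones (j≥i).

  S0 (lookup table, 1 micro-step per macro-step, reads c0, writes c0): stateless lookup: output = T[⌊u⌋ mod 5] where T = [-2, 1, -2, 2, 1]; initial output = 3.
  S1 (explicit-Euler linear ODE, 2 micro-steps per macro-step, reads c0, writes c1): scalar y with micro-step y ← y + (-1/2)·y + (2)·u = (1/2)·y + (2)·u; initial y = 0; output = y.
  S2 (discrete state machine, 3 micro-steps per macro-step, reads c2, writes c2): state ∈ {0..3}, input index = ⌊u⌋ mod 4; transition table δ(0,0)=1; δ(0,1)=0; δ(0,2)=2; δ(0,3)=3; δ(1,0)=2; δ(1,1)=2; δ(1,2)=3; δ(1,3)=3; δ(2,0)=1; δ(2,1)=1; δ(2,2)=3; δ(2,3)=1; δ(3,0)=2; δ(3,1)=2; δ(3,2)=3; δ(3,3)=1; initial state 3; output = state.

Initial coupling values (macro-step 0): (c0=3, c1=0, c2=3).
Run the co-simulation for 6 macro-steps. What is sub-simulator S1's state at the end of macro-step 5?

S1 state at macro-step 5 = 615/128

macro 1: S0 reads c0=3 → after 1×micro: 2; S1 reads c0=2 → after 2×micro: 6; S2 reads c2=3 → after 3×micro: 1 ⇒ (c0=2, c1=6, c2=1)
macro 2: S0 reads c0=2 → after 1×micro: -2; S1 reads c0=-2 → after 2×micro: -9/2; S2 reads c2=1 → after 3×micro: 2 ⇒ (c0=-2, c1=-9/2, c2=2)
macro 3: S0 reads c0=-2 → after 1×micro: 2; S1 reads c0=2 → after 2×micro: 39/8; S2 reads c2=2 → after 3×micro: 3 ⇒ (c0=2, c1=39/8, c2=3)
macro 4: S0 reads c0=2 → after 1×micro: -2; S1 reads c0=-2 → after 2×micro: -153/32; S2 reads c2=3 → after 3×micro: 1 ⇒ (c0=-2, c1=-153/32, c2=1)
macro 5: S0 reads c0=-2 → after 1×micro: 2; S1 reads c0=2 → after 2×micro: 615/128; S2 reads c2=1 → after 3×micro: 2 ⇒ (c0=2, c1=615/128, c2=2)
macro 6: S0 reads c0=2 → after 1×micro: -2; S1 reads c0=-2 → after 2×micro: -2457/512; S2 reads c2=2 → after 3×micro: 3 ⇒ (c0=-2, c1=-2457/512, c2=3)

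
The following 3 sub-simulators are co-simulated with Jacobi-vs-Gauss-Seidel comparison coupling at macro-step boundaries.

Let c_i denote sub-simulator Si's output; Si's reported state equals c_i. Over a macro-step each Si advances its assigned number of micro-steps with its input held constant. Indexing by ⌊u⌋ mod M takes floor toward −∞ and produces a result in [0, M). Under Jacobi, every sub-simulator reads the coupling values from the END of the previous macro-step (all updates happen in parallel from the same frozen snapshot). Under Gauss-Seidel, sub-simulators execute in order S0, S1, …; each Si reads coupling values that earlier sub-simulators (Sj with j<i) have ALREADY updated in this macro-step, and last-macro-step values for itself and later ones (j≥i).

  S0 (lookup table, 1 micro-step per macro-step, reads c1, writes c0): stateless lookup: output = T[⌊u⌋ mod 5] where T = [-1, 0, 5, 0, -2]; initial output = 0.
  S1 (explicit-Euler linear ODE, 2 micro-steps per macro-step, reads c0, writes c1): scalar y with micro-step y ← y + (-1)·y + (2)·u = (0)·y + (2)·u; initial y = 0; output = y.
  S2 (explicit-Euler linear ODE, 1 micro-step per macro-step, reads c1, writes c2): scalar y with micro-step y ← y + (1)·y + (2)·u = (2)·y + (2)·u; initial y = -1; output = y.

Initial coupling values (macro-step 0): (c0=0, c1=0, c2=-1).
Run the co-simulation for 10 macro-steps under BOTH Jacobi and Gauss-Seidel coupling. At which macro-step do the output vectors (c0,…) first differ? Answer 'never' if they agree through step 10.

[Jacobi] macro 1: S0 reads c1=0 → after 1×micro: -1; S1 reads c0=0 → after 2×micro: 0; S2 reads c1=0 → after 1×micro: -2 ⇒ (c0=-1, c1=0, c2=-2)
[Jacobi] macro 2: S0 reads c1=0 → after 1×micro: -1; S1 reads c0=-1 → after 2×micro: -2; S2 reads c1=0 → after 1×micro: -4 ⇒ (c0=-1, c1=-2, c2=-4)
[Jacobi] macro 3: S0 reads c1=-2 → after 1×micro: 0; S1 reads c0=-1 → after 2×micro: -2; S2 reads c1=-2 → after 1×micro: -12 ⇒ (c0=0, c1=-2, c2=-12)
[Jacobi] macro 4: S0 reads c1=-2 → after 1×micro: 0; S1 reads c0=0 → after 2×micro: 0; S2 reads c1=-2 → after 1×micro: -28 ⇒ (c0=0, c1=0, c2=-28)
[Jacobi] macro 5: S0 reads c1=0 → after 1×micro: -1; S1 reads c0=0 → after 2×micro: 0; S2 reads c1=0 → after 1×micro: -56 ⇒ (c0=-1, c1=0, c2=-56)
[Jacobi] macro 6: S0 reads c1=0 → after 1×micro: -1; S1 reads c0=-1 → after 2×micro: -2; S2 reads c1=0 → after 1×micro: -112 ⇒ (c0=-1, c1=-2, c2=-112)
[Jacobi] macro 7: S0 reads c1=-2 → after 1×micro: 0; S1 reads c0=-1 → after 2×micro: -2; S2 reads c1=-2 → after 1×micro: -228 ⇒ (c0=0, c1=-2, c2=-228)
[Jacobi] macro 8: S0 reads c1=-2 → after 1×micro: 0; S1 reads c0=0 → after 2×micro: 0; S2 reads c1=-2 → after 1×micro: -460 ⇒ (c0=0, c1=0, c2=-460)
[Jacobi] macro 9: S0 reads c1=0 → after 1×micro: -1; S1 reads c0=0 → after 2×micro: 0; S2 reads c1=0 → after 1×micro: -920 ⇒ (c0=-1, c1=0, c2=-920)
[Jacobi] macro 10: S0 reads c1=0 → after 1×micro: -1; S1 reads c0=-1 → after 2×micro: -2; S2 reads c1=0 → after 1×micro: -1840 ⇒ (c0=-1, c1=-2, c2=-1840)
[Gauss-Seidel] macro 1: S0 reads c1=0 → after 1×micro: -1; S1 reads c0=-1 → after 2×micro: -2; S2 reads c1=-2 → after 1×micro: -6 ⇒ (c0=-1, c1=-2, c2=-6)
[Gauss-Seidel] macro 2: S0 reads c1=-2 → after 1×micro: 0; S1 reads c0=0 → after 2×micro: 0; S2 reads c1=0 → after 1×micro: -12 ⇒ (c0=0, c1=0, c2=-12)
[Gauss-Seidel] macro 3: S0 reads c1=0 → after 1×micro: -1; S1 reads c0=-1 → after 2×micro: -2; S2 reads c1=-2 → after 1×micro: -28 ⇒ (c0=-1, c1=-2, c2=-28)
[Gauss-Seidel] macro 4: S0 reads c1=-2 → after 1×micro: 0; S1 reads c0=0 → after 2×micro: 0; S2 reads c1=0 → after 1×micro: -56 ⇒ (c0=0, c1=0, c2=-56)
[Gauss-Seidel] macro 5: S0 reads c1=0 → after 1×micro: -1; S1 reads c0=-1 → after 2×micro: -2; S2 reads c1=-2 → after 1×micro: -116 ⇒ (c0=-1, c1=-2, c2=-116)
[Gauss-Seidel] macro 6: S0 reads c1=-2 → after 1×micro: 0; S1 reads c0=0 → after 2×micro: 0; S2 reads c1=0 → after 1×micro: -232 ⇒ (c0=0, c1=0, c2=-232)
[Gauss-Seidel] macro 7: S0 reads c1=0 → after 1×micro: -1; S1 reads c0=-1 → after 2×micro: -2; S2 reads c1=-2 → after 1×micro: -468 ⇒ (c0=-1, c1=-2, c2=-468)
[Gauss-Seidel] macro 8: S0 reads c1=-2 → after 1×micro: 0; S1 reads c0=0 → after 2×micro: 0; S2 reads c1=0 → after 1×micro: -936 ⇒ (c0=0, c1=0, c2=-936)
[Gauss-Seidel] macro 9: S0 reads c1=0 → after 1×micro: -1; S1 reads c0=-1 → after 2×micro: -2; S2 reads c1=-2 → after 1×micro: -1876 ⇒ (c0=-1, c1=-2, c2=-1876)
[Gauss-Seidel] macro 10: S0 reads c1=-2 → after 1×micro: 0; S1 reads c0=0 → after 2×micro: 0; S2 reads c1=0 → after 1×micro: -3752 ⇒ (c0=0, c1=0, c2=-3752)

first divergence at macro-step: 1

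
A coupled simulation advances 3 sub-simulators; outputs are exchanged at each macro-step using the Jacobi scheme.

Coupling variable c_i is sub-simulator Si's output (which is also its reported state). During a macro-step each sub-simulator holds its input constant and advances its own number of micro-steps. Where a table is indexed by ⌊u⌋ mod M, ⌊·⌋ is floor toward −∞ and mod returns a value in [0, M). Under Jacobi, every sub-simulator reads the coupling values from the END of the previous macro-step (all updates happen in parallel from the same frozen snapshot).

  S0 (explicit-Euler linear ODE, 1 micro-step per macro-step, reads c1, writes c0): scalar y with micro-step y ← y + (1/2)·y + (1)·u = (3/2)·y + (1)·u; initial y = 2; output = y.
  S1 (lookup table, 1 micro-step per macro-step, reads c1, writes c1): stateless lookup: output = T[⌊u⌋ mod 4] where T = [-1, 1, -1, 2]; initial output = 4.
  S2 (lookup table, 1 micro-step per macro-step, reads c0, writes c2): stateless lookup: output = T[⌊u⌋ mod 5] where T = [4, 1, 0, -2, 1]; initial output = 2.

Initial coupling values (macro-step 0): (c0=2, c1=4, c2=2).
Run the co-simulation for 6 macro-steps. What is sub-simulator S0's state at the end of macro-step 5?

S0 state at macro-step 5 = 593/16

macro 1: S0 reads c1=4 → after 1×micro: 7; S1 reads c1=4 → after 1×micro: -1; S2 reads c0=2 → after 1×micro: 0 ⇒ (c0=7, c1=-1, c2=0)
macro 2: S0 reads c1=-1 → after 1×micro: 19/2; S1 reads c1=-1 → after 1×micro: 2; S2 reads c0=7 → after 1×micro: 0 ⇒ (c0=19/2, c1=2, c2=0)
macro 3: S0 reads c1=2 → after 1×micro: 65/4; S1 reads c1=2 → after 1×micro: -1; S2 reads c0=19/2 → after 1×micro: 1 ⇒ (c0=65/4, c1=-1, c2=1)
macro 4: S0 reads c1=-1 → after 1×micro: 187/8; S1 reads c1=-1 → after 1×micro: 2; S2 reads c0=65/4 → after 1×micro: 1 ⇒ (c0=187/8, c1=2, c2=1)
macro 5: S0 reads c1=2 → after 1×micro: 593/16; S1 reads c1=2 → after 1×micro: -1; S2 reads c0=187/8 → after 1×micro: -2 ⇒ (c0=593/16, c1=-1, c2=-2)
macro 6: S0 reads c1=-1 → after 1×micro: 1747/32; S1 reads c1=-1 → after 1×micro: 2; S2 reads c0=593/16 → after 1×micro: 0 ⇒ (c0=1747/32, c1=2, c2=0)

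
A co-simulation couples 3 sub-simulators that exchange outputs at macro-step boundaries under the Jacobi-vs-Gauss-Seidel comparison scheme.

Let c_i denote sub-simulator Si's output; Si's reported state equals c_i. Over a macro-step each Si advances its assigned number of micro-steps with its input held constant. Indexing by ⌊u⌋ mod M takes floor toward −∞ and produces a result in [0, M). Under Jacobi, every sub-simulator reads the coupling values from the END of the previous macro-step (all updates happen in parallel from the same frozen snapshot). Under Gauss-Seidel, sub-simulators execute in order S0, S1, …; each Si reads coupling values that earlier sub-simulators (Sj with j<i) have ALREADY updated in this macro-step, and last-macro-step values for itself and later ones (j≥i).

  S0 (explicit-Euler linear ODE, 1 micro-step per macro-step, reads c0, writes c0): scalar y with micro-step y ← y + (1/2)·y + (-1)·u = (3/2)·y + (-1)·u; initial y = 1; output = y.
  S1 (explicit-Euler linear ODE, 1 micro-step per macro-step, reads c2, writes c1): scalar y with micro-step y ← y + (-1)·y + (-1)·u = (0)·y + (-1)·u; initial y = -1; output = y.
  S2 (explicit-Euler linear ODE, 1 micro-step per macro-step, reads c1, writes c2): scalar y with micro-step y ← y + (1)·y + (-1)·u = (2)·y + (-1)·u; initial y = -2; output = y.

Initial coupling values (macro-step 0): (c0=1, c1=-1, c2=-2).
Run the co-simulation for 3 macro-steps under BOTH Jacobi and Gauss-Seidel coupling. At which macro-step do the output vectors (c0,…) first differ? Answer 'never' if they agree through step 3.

[Jacobi] macro 1: S0 reads c0=1 → after 1×micro: 1/2; S1 reads c2=-2 → after 1×micro: 2; S2 reads c1=-1 → after 1×micro: -3 ⇒ (c0=1/2, c1=2, c2=-3)
[Jacobi] macro 2: S0 reads c0=1/2 → after 1×micro: 1/4; S1 reads c2=-3 → after 1×micro: 3; S2 reads c1=2 → after 1×micro: -8 ⇒ (c0=1/4, c1=3, c2=-8)
[Jacobi] macro 3: S0 reads c0=1/4 → after 1×micro: 1/8; S1 reads c2=-8 → after 1×micro: 8; S2 reads c1=3 → after 1×micro: -19 ⇒ (c0=1/8, c1=8, c2=-19)
[Gauss-Seidel] macro 1: S0 reads c0=1 → after 1×micro: 1/2; S1 reads c2=-2 → after 1×micro: 2; S2 reads c1=2 → after 1×micro: -6 ⇒ (c0=1/2, c1=2, c2=-6)
[Gauss-Seidel] macro 2: S0 reads c0=1/2 → after 1×micro: 1/4; S1 reads c2=-6 → after 1×micro: 6; S2 reads c1=6 → after 1×micro: -18 ⇒ (c0=1/4, c1=6, c2=-18)
[Gauss-Seidel] macro 3: S0 reads c0=1/4 → after 1×micro: 1/8; S1 reads c2=-18 → after 1×micro: 18; S2 reads c1=18 → after 1×micro: -54 ⇒ (c0=1/8, c1=18, c2=-54)

first divergence at macro-step: 1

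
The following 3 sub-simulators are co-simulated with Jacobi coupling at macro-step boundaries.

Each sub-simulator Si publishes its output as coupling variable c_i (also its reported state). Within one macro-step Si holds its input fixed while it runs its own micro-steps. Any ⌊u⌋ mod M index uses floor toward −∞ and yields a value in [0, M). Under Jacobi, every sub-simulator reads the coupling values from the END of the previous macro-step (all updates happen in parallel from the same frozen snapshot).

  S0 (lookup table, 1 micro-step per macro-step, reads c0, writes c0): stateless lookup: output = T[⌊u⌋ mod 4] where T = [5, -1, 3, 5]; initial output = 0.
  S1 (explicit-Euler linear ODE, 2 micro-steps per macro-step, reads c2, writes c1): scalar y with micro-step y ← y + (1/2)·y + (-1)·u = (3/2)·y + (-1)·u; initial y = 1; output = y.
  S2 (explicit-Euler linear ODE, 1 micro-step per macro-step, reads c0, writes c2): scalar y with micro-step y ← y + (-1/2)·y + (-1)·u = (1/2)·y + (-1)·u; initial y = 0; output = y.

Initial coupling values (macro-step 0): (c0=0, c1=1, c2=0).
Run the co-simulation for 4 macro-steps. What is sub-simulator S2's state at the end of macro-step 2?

macro 1: S0 reads c0=0 → after 1×micro: 5; S1 reads c2=0 → after 2×micro: 9/4; S2 reads c0=0 → after 1×micro: 0 ⇒ (c0=5, c1=9/4, c2=0)
macro 2: S0 reads c0=5 → after 1×micro: -1; S1 reads c2=0 → after 2×micro: 81/16; S2 reads c0=5 → after 1×micro: -5 ⇒ (c0=-1, c1=81/16, c2=-5)
macro 3: S0 reads c0=-1 → after 1×micro: 5; S1 reads c2=-5 → after 2×micro: 1529/64; S2 reads c0=-1 → after 1×micro: -3/2 ⇒ (c0=5, c1=1529/64, c2=-3/2)
macro 4: S0 reads c0=5 → after 1×micro: -1; S1 reads c2=-3/2 → after 2×micro: 14721/256; S2 reads c0=5 → after 1×micro: -23/4 ⇒ (c0=-1, c1=14721/256, c2=-23/4)

S2 state at macro-step 2 = -5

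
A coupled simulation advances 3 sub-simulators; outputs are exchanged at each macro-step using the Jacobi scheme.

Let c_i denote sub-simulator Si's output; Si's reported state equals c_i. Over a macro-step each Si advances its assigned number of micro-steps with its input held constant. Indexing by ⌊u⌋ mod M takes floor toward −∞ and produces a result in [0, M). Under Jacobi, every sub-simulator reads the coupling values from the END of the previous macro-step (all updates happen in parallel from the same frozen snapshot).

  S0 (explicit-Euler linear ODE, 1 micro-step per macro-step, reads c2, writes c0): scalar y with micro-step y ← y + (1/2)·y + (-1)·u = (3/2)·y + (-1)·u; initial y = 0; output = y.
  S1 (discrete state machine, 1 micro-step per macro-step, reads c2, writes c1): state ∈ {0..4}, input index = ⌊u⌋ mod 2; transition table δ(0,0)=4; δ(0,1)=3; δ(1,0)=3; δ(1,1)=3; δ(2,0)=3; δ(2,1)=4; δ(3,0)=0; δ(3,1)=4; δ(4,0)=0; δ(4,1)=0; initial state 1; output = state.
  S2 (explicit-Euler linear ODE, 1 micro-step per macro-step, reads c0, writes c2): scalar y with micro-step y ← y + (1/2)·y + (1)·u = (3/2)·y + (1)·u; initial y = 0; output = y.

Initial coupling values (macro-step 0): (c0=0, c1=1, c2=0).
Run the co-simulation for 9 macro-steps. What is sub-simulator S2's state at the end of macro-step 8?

macro 1: S0 reads c2=0 → after 1×micro: 0; S1 reads c2=0 → after 1×micro: 3; S2 reads c0=0 → after 1×micro: 0 ⇒ (c0=0, c1=3, c2=0)
macro 2: S0 reads c2=0 → after 1×micro: 0; S1 reads c2=0 → after 1×micro: 0; S2 reads c0=0 → after 1×micro: 0 ⇒ (c0=0, c1=0, c2=0)
macro 3: S0 reads c2=0 → after 1×micro: 0; S1 reads c2=0 → after 1×micro: 4; S2 reads c0=0 → after 1×micro: 0 ⇒ (c0=0, c1=4, c2=0)
macro 4: S0 reads c2=0 → after 1×micro: 0; S1 reads c2=0 → after 1×micro: 0; S2 reads c0=0 → after 1×micro: 0 ⇒ (c0=0, c1=0, c2=0)
macro 5: S0 reads c2=0 → after 1×micro: 0; S1 reads c2=0 → after 1×micro: 4; S2 reads c0=0 → after 1×micro: 0 ⇒ (c0=0, c1=4, c2=0)
macro 6: S0 reads c2=0 → after 1×micro: 0; S1 reads c2=0 → after 1×micro: 0; S2 reads c0=0 → after 1×micro: 0 ⇒ (c0=0, c1=0, c2=0)
macro 7: S0 reads c2=0 → after 1×micro: 0; S1 reads c2=0 → after 1×micro: 4; S2 reads c0=0 → after 1×micro: 0 ⇒ (c0=0, c1=4, c2=0)
macro 8: S0 reads c2=0 → after 1×micro: 0; S1 reads c2=0 → after 1×micro: 0; S2 reads c0=0 → after 1×micro: 0 ⇒ (c0=0, c1=0, c2=0)
macro 9: S0 reads c2=0 → after 1×micro: 0; S1 reads c2=0 → after 1×micro: 4; S2 reads c0=0 → after 1×micro: 0 ⇒ (c0=0, c1=4, c2=0)

S2 state at macro-step 8 = 0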